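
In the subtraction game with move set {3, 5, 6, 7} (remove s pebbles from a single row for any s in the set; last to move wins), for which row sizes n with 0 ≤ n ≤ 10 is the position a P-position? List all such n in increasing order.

Compute g(0), g(1), … for moves {3, 5, 6, 7}:
k:     0  1  2  3  4  5  6  7  8  9 10
g(k):  0  0  0  1  1  1  2  2  2  3  0
The P-positions (g = 0) in 0..10 are 0, 1, 2, 10.

0, 1, 2, 10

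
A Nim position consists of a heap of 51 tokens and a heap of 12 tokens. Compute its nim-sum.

63

Compute the nim-sum pairwise:
51 XOR 12 = 63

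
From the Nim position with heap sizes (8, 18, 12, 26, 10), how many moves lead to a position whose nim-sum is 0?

Nim-sum: 8 ⊕ 18 ⊕ 12 ⊕ 26 ⊕ 10 = 6.
The overall nim-sum is X = 6. A heap of size p has a winning move iff p XOR X < p (reduce it to p XOR X).
  8: 8 XOR 6 = 14 ≥ 8 — no move.
  18: 18 XOR 6 = 20 ≥ 18 — no move.
  12: 12 XOR 6 = 10 < 12 — winning move (to 10).
  26: 26 XOR 6 = 28 ≥ 26 — no move.
  10: 10 XOR 6 = 12 ≥ 10 — no move.
That gives 1 winning move.

1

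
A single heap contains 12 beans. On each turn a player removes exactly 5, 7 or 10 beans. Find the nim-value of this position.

Grundy values for subtraction set {5, 7, 10}:
k:     0  1  2  3  4  5  6  7  8  9 10 11 12
g(k):  0  0  0  0  0  1  1  1  1  1  2  2  2
So g(12) = 2.

2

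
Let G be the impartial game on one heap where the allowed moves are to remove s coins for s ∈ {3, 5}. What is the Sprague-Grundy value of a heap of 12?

1

Build the Grundy sequence with g(k) = mex{g(k−s) : s ∈ {3, 5}, s ≤ k}:
k:     0  1  2  3  4  5  6  7  8  9 10 11 12
g(k):  0  0  0  1  1  1  2  2  0  0  0  1  1
So g(12) = 1.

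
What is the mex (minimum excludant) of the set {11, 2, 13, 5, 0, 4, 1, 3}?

The values 0, 1, 2, 3, 4, 5 are all present; 6 is the first non-negative integer missing from the set.

6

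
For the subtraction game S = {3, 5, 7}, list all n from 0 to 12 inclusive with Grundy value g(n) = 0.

Build the Grundy sequence with g(k) = mex{g(k−s) : s ∈ {3, 5, 7}, s ≤ k}:
k:     0  1  2  3  4  5  6  7  8  9 10 11 12
g(k):  0  0  0  1  1  1  2  2  2  3  0  0  0
The P-positions (g = 0) in 0..12 are 0, 1, 2, 10, 11, 12.

0, 1, 2, 10, 11, 12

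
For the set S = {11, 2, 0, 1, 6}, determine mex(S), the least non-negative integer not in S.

The values 0, 1, 2 are all present; 3 is the first non-negative integer missing from the set.

3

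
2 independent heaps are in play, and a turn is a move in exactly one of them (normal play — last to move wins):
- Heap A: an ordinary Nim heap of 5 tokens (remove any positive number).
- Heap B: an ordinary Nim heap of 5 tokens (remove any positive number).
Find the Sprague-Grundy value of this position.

0

Heap A is a plain Nim heap of size 5, so its Grundy value is 5.
Heap B is a plain Nim heap of size 5, so its Grundy value is 5.
The value of a disjunctive sum is the nim-sum of the parts.
Combined value = 5 XOR 5 = 0.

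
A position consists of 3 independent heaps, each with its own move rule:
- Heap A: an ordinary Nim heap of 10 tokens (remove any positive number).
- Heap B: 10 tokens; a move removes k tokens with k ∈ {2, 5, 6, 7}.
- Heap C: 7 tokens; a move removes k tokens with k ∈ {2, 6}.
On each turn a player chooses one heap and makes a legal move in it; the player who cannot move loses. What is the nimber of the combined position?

8

Heap A is a plain Nim heap of size 10, so its Grundy value is 10.
Build the Grundy sequence for heap B with g(k) = mex{g(k−s) : s ∈ {2, 5, 6, 7}, s ≤ k}:
k:     0  1  2  3  4  5  6  7  8  9 10
g(k):  0  0  1  1  0  2  1  3  2  2  3
So g(10) = 3.
Build the Grundy sequence for heap C with g(k) = mex{g(k−s) : s ∈ {2, 6}, s ≤ k}:
k:     0  1  2  3  4  5  6  7
g(k):  0  0  1  1  0  0  1  1
So g(7) = 1.
The value of a disjunctive sum is the nim-sum of the parts.
Combined value = 10 XOR 3 XOR 1 = 8.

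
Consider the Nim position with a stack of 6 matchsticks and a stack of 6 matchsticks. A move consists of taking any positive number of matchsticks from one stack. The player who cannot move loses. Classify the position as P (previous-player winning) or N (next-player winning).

P-position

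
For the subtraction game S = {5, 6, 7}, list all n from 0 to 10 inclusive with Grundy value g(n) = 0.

0, 1, 2, 3, 4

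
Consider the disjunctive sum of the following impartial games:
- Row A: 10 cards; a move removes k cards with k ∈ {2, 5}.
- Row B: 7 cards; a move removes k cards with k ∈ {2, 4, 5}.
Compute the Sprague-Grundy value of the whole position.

1

Grundy values for row A (subtraction set {2, 5}):
k:     0  1  2  3  4  5  6  7  8  9 10
g(k):  0  0  1  1  0  2  1  0  0  1  1
So g(10) = 1.
For row B, compute g(0), g(1), … with moves {2, 4, 5}:
k:     0  1  2  3  4  5  6  7
g(k):  0  0  1  1  2  2  3  0
So g(7) = 0.
By the Sprague-Grundy theorem, the Grundy value of a sum of independent games is the XOR of the component values.
Combined value = 1 ⊕ 0 = 1.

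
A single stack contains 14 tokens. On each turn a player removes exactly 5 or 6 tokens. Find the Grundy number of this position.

Grundy values for subtraction set {5, 6}:
g(0) = mex{} = 0
g(1) = mex{} = 0
g(2) = mex{} = 0
g(3) = mex{} = 0
g(4) = mex{} = 0
g(5) = mex{0} = 1
g(6) = mex{0} = 1
g(7) = mex{0} = 1
g(8) = mex{0} = 1
g(9) = mex{0} = 1
g(10) = mex{0,1} = 2
g(11) = mex{1} = 0
g(12) = mex{1} = 0
g(13) = mex{1} = 0
g(14) = mex{1} = 0
So g(14) = 0.

0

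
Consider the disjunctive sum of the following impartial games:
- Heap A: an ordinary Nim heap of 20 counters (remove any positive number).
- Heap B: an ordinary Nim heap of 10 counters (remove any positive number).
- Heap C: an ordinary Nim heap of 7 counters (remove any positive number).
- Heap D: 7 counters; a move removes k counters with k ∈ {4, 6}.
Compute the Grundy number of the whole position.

24

Heap A is a plain Nim heap of size 20, so its Grundy value is 20.
Heap B is a plain Nim heap of size 10, so its Grundy value is 10.
Heap C is a plain Nim heap of size 7, so its Grundy value is 7.
Grundy values for heap D (subtraction set {4, 6}):
g(0) = mex{} = 0
g(1) = mex{} = 0
g(2) = mex{} = 0
g(3) = mex{} = 0
g(4) = mex{0} = 1
g(5) = mex{0} = 1
g(6) = mex{0} = 1
g(7) = mex{0} = 1
So g(7) = 1.
By the Sprague-Grundy theorem, the Grundy value of a sum of independent games is the XOR of the component values.
Combined value = 20 XOR 10 XOR 7 XOR 1 = 24.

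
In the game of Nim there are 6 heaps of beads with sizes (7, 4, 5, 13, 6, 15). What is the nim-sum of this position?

Nim-sum: 7 ^ 4 ^ 5 ^ 13 ^ 6 ^ 15 = 2.

2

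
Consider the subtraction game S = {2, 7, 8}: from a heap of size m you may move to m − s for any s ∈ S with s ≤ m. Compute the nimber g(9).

2

Compute g(0), g(1), … for moves {2, 7, 8}:
g(0) = mex{} = 0
g(1) = mex{} = 0
g(2) = mex{0} = 1
g(3) = mex{0} = 1
g(4) = mex{1} = 0
g(5) = mex{1} = 0
g(6) = mex{0} = 1
g(7) = mex{0} = 1
g(8) = mex{0,1} = 2
g(9) = mex{0,1} = 2
So g(9) = 2.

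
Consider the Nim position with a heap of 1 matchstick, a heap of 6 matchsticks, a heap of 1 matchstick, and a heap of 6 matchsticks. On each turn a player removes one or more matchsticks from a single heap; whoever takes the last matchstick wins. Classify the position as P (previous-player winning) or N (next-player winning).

P-position

Nim-sum: 1 ⊕ 6 ⊕ 1 ⊕ 6 = 0.
The nim-sum is 0, so this is a P-position: the player to move is in a losing position under optimal play.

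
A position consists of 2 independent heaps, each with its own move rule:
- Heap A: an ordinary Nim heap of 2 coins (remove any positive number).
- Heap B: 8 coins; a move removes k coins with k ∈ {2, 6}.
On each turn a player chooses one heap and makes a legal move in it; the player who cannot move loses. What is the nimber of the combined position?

2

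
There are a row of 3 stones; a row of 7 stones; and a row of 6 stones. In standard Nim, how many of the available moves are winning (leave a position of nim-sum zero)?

3

Nim-sum: 3 ^ 7 ^ 6 = 2.
The overall nim-sum is X = 2. A row of size p has a winning move iff p XOR X < p (reduce it to p XOR X).
  3: 3 XOR 2 = 1 < 3 — winning move (to 1).
  7: 7 XOR 2 = 5 < 7 — winning move (to 5).
  6: 6 XOR 2 = 4 < 6 — winning move (to 4).
That gives 3 winning moves.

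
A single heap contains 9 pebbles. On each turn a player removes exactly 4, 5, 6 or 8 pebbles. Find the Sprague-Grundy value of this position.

Build the Grundy sequence with g(k) = mex{g(k−s) : s ∈ {4, 5, 6, 8}, s ≤ k}:
k:     0  1  2  3  4  5  6  7  8  9
g(k):  0  0  0  0  1  1  1  1  2  2
So g(9) = 2.

2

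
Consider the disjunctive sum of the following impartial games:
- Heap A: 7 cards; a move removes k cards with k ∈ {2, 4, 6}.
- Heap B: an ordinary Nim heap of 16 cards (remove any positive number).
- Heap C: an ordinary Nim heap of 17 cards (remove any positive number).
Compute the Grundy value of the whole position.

For heap A, compute g(0), g(1), … with moves {2, 4, 6}:
g(0) = mex{} = 0
g(1) = mex{} = 0
g(2) = mex{0} = 1
g(3) = mex{0} = 1
g(4) = mex{0,1} = 2
g(5) = mex{0,1} = 2
g(6) = mex{0,1,2} = 3
g(7) = mex{0,1,2} = 3
So g(7) = 3.
Heap B is a plain Nim heap of size 16, so its Grundy value is 16.
Heap C is a plain Nim heap of size 17, so its Grundy value is 17.
The value of a disjunctive sum is the nim-sum of the parts.
Combined value = 3 XOR 16 XOR 17 = 2.

2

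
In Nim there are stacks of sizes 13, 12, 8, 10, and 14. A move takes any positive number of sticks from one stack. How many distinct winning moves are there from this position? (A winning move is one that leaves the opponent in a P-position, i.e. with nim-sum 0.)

Nim-sum: 13 ⊕ 12 ⊕ 8 ⊕ 10 ⊕ 14 = 13.
The overall nim-sum is X = 13. A stack of size p has a winning move iff p XOR X < p (reduce it to p XOR X).
  13: 13 XOR 13 = 0 < 13 — winning move (to 0).
  12: 12 XOR 13 = 1 < 12 — winning move (to 1).
  8: 8 XOR 13 = 5 < 8 — winning move (to 5).
  10: 10 XOR 13 = 7 < 10 — winning move (to 7).
  14: 14 XOR 13 = 3 < 14 — winning move (to 3).
That gives 5 winning moves.

5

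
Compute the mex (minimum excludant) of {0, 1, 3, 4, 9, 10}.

2

The values 0, 1 are all present; 2 is the first non-negative integer missing from the set.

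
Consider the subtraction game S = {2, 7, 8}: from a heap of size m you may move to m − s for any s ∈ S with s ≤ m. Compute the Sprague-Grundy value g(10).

0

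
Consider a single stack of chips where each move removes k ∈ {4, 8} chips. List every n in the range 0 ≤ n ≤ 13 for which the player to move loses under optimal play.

Grundy values for subtraction set {4, 8}:
k:     0  1  2  3  4  5  6  7  8  9 10 11 12 13
g(k):  0  0  0  0  1  1  1  1  2  2  2  2  0  0
The P-positions (g = 0) in 0..13 are 0, 1, 2, 3, 12, 13.

0, 1, 2, 3, 12, 13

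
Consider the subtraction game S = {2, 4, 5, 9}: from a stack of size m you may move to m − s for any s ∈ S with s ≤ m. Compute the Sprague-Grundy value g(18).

2

Grundy values for subtraction set {2, 4, 5, 9}:
k:     0  1  2  3  4  5  6  7  8  9 10 11 12 13 14 15 16 17 18
g(k):  0  0  1  1  2  2  3  0  0  1  1  2  2  3  0  0  1  1  2
So g(18) = 2.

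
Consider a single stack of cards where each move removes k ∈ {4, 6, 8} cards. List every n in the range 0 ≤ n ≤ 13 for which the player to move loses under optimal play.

0, 1, 2, 3, 12, 13

Build the Grundy sequence with g(k) = mex{g(k−s) : s ∈ {4, 6, 8}, s ≤ k}:
k:     0  1  2  3  4  5  6  7  8  9 10 11 12 13
g(k):  0  0  0  0  1  1  1  1  2  2  2  2  0  0
The P-positions (g = 0) in 0..13 are 0, 1, 2, 3, 12, 13.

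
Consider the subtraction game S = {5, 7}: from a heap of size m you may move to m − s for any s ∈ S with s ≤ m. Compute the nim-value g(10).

Build the Grundy sequence with g(k) = mex{g(k−s) : s ∈ {5, 7}, s ≤ k}:
k:     0  1  2  3  4  5  6  7  8  9 10
g(k):  0  0  0  0  0  1  1  1  1  1  2
So g(10) = 2.

2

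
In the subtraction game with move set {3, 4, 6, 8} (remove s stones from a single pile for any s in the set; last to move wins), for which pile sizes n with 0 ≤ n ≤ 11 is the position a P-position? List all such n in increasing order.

0, 1, 2, 11

Grundy values for subtraction set {3, 4, 6, 8}:
g(0) = mex{} = 0
g(1) = mex{} = 0
g(2) = mex{} = 0
g(3) = mex{0} = 1
g(4) = mex{0} = 1
g(5) = mex{0} = 1
g(6) = mex{0,1} = 2
g(7) = mex{0,1} = 2
g(8) = mex{0,1} = 2
g(9) = mex{0,1,2} = 3
g(10) = mex{0,1,2} = 3
g(11) = mex{1,2} = 0
The P-positions (g = 0) in 0..11 are 0, 1, 2, 11.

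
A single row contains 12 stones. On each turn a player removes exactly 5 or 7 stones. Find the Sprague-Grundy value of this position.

Grundy values for subtraction set {5, 7}:
g(0) = mex{} = 0
g(1) = mex{} = 0
g(2) = mex{} = 0
g(3) = mex{} = 0
g(4) = mex{} = 0
g(5) = mex{0} = 1
g(6) = mex{0} = 1
g(7) = mex{0} = 1
g(8) = mex{0} = 1
g(9) = mex{0} = 1
g(10) = mex{0,1} = 2
g(11) = mex{0,1} = 2
g(12) = mex{1} = 0
So g(12) = 0.

0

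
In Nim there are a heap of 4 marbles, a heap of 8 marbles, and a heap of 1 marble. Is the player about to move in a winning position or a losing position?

Write each in binary and XOR column by column:
  0100  (4)
  1000  (8)
  0001  (1)
  ----
  1101  (13)
The nim-sum is 13 ≠ 0, so this is an N-position: the player to move can win.

Winning position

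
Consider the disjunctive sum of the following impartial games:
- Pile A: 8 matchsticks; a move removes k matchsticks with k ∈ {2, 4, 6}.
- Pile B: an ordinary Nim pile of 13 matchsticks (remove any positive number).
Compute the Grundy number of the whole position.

13

Build the Grundy sequence for pile A with g(k) = mex{g(k−s) : s ∈ {2, 4, 6}, s ≤ k}:
g(0) = mex{} = 0
g(1) = mex{} = 0
g(2) = mex{0} = 1
g(3) = mex{0} = 1
g(4) = mex{0,1} = 2
g(5) = mex{0,1} = 2
g(6) = mex{0,1,2} = 3
g(7) = mex{0,1,2} = 3
g(8) = mex{1,2,3} = 0
So g(8) = 0.
Pile B is a plain Nim pile of size 13, so its Grundy value is 13.
The value of a disjunctive sum is the nim-sum of the parts.
Combined value = 0 XOR 13 = 13.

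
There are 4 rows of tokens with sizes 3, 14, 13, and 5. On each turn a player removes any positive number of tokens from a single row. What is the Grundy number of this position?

5

Compute the nim-sum pairwise:
3 ^ 14 = 13
13 ^ 13 = 0
0 ^ 5 = 5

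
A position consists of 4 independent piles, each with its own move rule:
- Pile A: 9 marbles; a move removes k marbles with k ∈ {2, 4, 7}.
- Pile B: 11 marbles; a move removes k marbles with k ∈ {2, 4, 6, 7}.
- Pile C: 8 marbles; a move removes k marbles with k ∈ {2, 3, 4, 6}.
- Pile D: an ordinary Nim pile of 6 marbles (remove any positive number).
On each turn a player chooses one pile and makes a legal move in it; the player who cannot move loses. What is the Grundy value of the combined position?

7

For pile A, compute g(0), g(1), … with moves {2, 4, 7}:
g(0) = mex{} = 0
g(1) = mex{} = 0
g(2) = mex{0} = 1
g(3) = mex{0} = 1
g(4) = mex{0,1} = 2
g(5) = mex{0,1} = 2
g(6) = mex{1,2} = 0
g(7) = mex{0,1,2} = 3
g(8) = mex{0,2} = 1
g(9) = mex{1,2,3} = 0
So g(9) = 0.
Build the Grundy sequence for pile B with g(k) = mex{g(k−s) : s ∈ {2, 4, 6, 7}, s ≤ k}:
k:     0  1  2  3  4  5  6  7  8  9 10 11
g(k):  0  0  1  1  2  2  3  3  4  0  0  1
So g(11) = 1.
Grundy values for pile C (subtraction set {2, 3, 4, 6}):
k:     0  1  2  3  4  5  6  7  8
g(k):  0  0  1  1  2  2  3  3  0
So g(8) = 0.
Pile D is a plain Nim pile of size 6, so its Grundy value is 6.
The value of a disjunctive sum is the nim-sum of the parts.
Combined value = 0 ⊕ 1 ⊕ 0 ⊕ 6 = 7.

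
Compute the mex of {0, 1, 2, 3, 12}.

4

The values 0, 1, 2, 3 are all present; 4 is the first non-negative integer missing from the set.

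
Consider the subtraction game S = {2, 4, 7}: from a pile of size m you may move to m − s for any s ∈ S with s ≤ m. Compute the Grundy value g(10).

Compute g(0), g(1), … for moves {2, 4, 7}:
k:     0  1  2  3  4  5  6  7  8  9 10
g(k):  0  0  1  1  2  2  0  3  1  0  2
So g(10) = 2.

2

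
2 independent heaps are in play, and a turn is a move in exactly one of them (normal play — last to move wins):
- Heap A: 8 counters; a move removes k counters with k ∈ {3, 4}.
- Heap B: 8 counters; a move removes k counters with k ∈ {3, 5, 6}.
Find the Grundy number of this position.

Grundy values for heap A (subtraction set {3, 4}):
g(0) = mex{} = 0
g(1) = mex{} = 0
g(2) = mex{} = 0
g(3) = mex{0} = 1
g(4) = mex{0} = 1
g(5) = mex{0} = 1
g(6) = mex{0,1} = 2
g(7) = mex{1} = 0
g(8) = mex{1} = 0
So g(8) = 0.
Build the Grundy sequence for heap B with g(k) = mex{g(k−s) : s ∈ {3, 5, 6}, s ≤ k}:
g(0) = mex{} = 0
g(1) = mex{} = 0
g(2) = mex{} = 0
g(3) = mex{0} = 1
g(4) = mex{0} = 1
g(5) = mex{0} = 1
g(6) = mex{0,1} = 2
g(7) = mex{0,1} = 2
g(8) = mex{0,1} = 2
So g(8) = 2.
By the Sprague-Grundy theorem, the Grundy value of a sum of independent games is the XOR of the component values.
Combined value = 0 XOR 2 = 2.

2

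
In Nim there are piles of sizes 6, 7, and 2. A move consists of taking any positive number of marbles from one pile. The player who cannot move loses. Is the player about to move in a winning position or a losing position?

Compute the nim-sum pairwise:
6 ⊕ 7 = 1
1 ⊕ 2 = 3
The nim-sum is 3 ≠ 0, so this is an N-position: the player to move can win.

Winning position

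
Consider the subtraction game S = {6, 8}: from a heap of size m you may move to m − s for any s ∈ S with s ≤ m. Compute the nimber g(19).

0

Grundy values for subtraction set {6, 8}:
k:     0  1  2  3  4  5  6  7  8  9 10 11 12 13 14 15 16 17 18 19
g(k):  0  0  0  0  0  0  1  1  1  1  1  1  2  2  0  0  0  0  0  0
So g(19) = 0.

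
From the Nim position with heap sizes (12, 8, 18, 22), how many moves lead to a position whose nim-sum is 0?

Nim-sum: 12 ⊕ 8 ⊕ 18 ⊕ 22 = 0.
The nim-sum is already 0, so every move leaves a nonzero nim-sum — there are no winning moves.

0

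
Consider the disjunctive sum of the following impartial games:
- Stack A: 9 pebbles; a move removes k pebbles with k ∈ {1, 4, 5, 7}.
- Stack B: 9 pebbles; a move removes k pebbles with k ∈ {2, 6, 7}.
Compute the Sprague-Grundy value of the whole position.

For stack A, compute g(0), g(1), … with moves {1, 4, 5, 7}:
g(0) = mex{} = 0
g(1) = mex{0} = 1
g(2) = mex{1} = 0
g(3) = mex{0} = 1
g(4) = mex{0,1} = 2
g(5) = mex{0,1,2} = 3
g(6) = mex{0,1,3} = 2
g(7) = mex{0,1,2} = 3
g(8) = mex{1,2,3} = 0
g(9) = mex{0,2,3} = 1
So g(9) = 1.
Build the Grundy sequence for stack B with g(k) = mex{g(k−s) : s ∈ {2, 6, 7}, s ≤ k}:
g(0) = mex{} = 0
g(1) = mex{} = 0
g(2) = mex{0} = 1
g(3) = mex{0} = 1
g(4) = mex{1} = 0
g(5) = mex{1} = 0
g(6) = mex{0} = 1
g(7) = mex{0} = 1
g(8) = mex{0,1} = 2
g(9) = mex{1} = 0
So g(9) = 0.
The value of a disjunctive sum is the nim-sum of the parts.
Combined value = 1 ⊕ 0 = 1.

1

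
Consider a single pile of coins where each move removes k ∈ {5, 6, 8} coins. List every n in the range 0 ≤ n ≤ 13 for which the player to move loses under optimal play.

Build the Grundy sequence with g(k) = mex{g(k−s) : s ∈ {5, 6, 8}, s ≤ k}:
g(0) = mex{} = 0
g(1) = mex{} = 0
g(2) = mex{} = 0
g(3) = mex{} = 0
g(4) = mex{} = 0
g(5) = mex{0} = 1
g(6) = mex{0} = 1
g(7) = mex{0} = 1
g(8) = mex{0} = 1
g(9) = mex{0} = 1
g(10) = mex{0,1} = 2
g(11) = mex{0,1} = 2
g(12) = mex{0,1} = 2
g(13) = mex{1} = 0
The P-positions (g = 0) in 0..13 are 0, 1, 2, 3, 4, 13.

0, 1, 2, 3, 4, 13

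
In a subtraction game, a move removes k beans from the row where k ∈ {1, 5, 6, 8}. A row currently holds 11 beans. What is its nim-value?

0

Compute g(0), g(1), … for moves {1, 5, 6, 8}:
g(0) = mex{} = 0
g(1) = mex{0} = 1
g(2) = mex{1} = 0
g(3) = mex{0} = 1
g(4) = mex{1} = 0
g(5) = mex{0} = 1
g(6) = mex{0,1} = 2
g(7) = mex{0,1,2} = 3
g(8) = mex{0,1,3} = 2
g(9) = mex{0,1,2} = 3
g(10) = mex{0,1,3} = 2
g(11) = mex{1,2} = 0
So g(11) = 0.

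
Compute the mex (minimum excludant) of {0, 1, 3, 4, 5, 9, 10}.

2

The values 0, 1 are all present; 2 is the first non-negative integer missing from the set.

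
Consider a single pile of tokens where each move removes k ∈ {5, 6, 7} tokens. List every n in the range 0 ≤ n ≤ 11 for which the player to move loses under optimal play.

Compute g(0), g(1), … for moves {5, 6, 7}:
k:     0  1  2  3  4  5  6  7  8  9 10 11
g(k):  0  0  0  0  0  1  1  1  1  1  2  2
The P-positions (g = 0) in 0..11 are 0, 1, 2, 3, 4.

0, 1, 2, 3, 4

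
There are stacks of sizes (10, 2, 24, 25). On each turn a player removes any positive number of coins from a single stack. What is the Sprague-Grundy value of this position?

9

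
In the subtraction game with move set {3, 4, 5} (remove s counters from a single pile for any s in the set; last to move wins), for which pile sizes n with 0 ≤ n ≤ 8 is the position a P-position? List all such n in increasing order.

Compute g(0), g(1), … for moves {3, 4, 5}:
k:     0  1  2  3  4  5  6  7  8
g(k):  0  0  0  1  1  1  2  2  0
The P-positions (g = 0) in 0..8 are 0, 1, 2, 8.

0, 1, 2, 8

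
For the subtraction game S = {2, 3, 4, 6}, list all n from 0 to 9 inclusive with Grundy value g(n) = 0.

Build the Grundy sequence with g(k) = mex{g(k−s) : s ∈ {2, 3, 4, 6}, s ≤ k}:
k:     0  1  2  3  4  5  6  7  8  9
g(k):  0  0  1  1  2  2  3  3  0  0
The P-positions (g = 0) in 0..9 are 0, 1, 8, 9.

0, 1, 8, 9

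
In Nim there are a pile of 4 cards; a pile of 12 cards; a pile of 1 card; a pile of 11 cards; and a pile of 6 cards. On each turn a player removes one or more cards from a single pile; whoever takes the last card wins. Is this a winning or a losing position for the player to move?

Winning position

Bitwise XOR of the heap sizes:
  0100  (4)
  1100  (12)
  0001  (1)
  1011  (11)
  0110  (6)
  ----
  0100  (4)
The nim-sum is 4 ≠ 0, so this is an N-position: the player to move can win.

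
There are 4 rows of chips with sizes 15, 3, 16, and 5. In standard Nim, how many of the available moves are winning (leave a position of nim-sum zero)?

1

Bitwise XOR of the heap sizes:
  01111  (15)
  00011  (3)
  10000  (16)
  00101  (5)
  -----
  11001  (25)
The overall nim-sum is X = 25. A row of size p has a winning move iff p XOR X < p (reduce it to p XOR X).
  15: 15 XOR 25 = 22 ≥ 15 — no move.
  3: 3 XOR 25 = 26 ≥ 3 — no move.
  16: 16 XOR 25 = 9 < 16 — winning move (to 9).
  5: 5 XOR 25 = 28 ≥ 5 — no move.
That gives 1 winning move.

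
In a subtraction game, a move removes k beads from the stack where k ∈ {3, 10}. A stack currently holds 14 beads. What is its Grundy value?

Grundy values for subtraction set {3, 10}:
k:     0  1  2  3  4  5  6  7  8  9 10 11 12 13 14
g(k):  0  0  0  1  1  1  0  0  0  1  1  1  2  0  0
So g(14) = 0.

0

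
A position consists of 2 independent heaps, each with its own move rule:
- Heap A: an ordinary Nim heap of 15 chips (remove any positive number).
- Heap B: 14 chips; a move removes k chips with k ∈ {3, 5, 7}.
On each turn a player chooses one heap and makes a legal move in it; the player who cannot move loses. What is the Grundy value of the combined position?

14

Heap A is a plain Nim heap of size 15, so its Grundy value is 15.
Grundy values for heap B (subtraction set {3, 5, 7}):
k:     0  1  2  3  4  5  6  7  8  9 10 11 12 13 14
g(k):  0  0  0  1  1  1  2  2  2  3  0  0  0  1  1
So g(14) = 1.
By the Sprague-Grundy theorem, the Grundy value of a sum of independent games is the XOR of the component values.
Combined value = 15 XOR 1 = 14.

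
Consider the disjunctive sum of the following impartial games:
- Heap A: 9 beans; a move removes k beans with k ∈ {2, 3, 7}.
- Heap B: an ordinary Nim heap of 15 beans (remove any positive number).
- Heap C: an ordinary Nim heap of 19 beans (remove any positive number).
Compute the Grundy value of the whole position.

30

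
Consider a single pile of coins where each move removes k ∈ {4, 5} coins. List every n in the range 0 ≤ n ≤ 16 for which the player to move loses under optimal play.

0, 1, 2, 3, 9, 10, 11, 12

Build the Grundy sequence with g(k) = mex{g(k−s) : s ∈ {4, 5}, s ≤ k}:
k:     0  1  2  3  4  5  6  7  8  9 10 11 12 13 14 15 16
g(k):  0  0  0  0  1  1  1  1  2  0  0  0  0  1  1  1  1
The P-positions (g = 0) in 0..16 are 0, 1, 2, 3, 9, 10, 11, 12.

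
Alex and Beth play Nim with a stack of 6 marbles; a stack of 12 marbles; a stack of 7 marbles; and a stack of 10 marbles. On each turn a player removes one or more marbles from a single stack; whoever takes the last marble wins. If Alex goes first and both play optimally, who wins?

Alex wins

Compute the nim-sum pairwise:
6 XOR 12 = 10
10 XOR 7 = 13
13 XOR 10 = 7
The nim-sum is 7 ≠ 0, so this is an N-position: the player to move can win; Alex has a winning move.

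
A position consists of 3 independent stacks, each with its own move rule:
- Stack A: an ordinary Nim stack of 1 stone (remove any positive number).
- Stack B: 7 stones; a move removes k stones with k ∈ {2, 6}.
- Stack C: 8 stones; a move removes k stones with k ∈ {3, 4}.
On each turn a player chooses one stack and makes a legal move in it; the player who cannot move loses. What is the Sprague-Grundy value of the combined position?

0

Stack A is a plain Nim stack of size 1, so its Grundy value is 1.
Grundy values for stack B (subtraction set {2, 6}):
k:     0  1  2  3  4  5  6  7
g(k):  0  0  1  1  0  0  1  1
So g(7) = 1.
Build the Grundy sequence for stack C with g(k) = mex{g(k−s) : s ∈ {3, 4}, s ≤ k}:
g(0) = mex{} = 0
g(1) = mex{} = 0
g(2) = mex{} = 0
g(3) = mex{0} = 1
g(4) = mex{0} = 1
g(5) = mex{0} = 1
g(6) = mex{0,1} = 2
g(7) = mex{1} = 0
g(8) = mex{1} = 0
So g(8) = 0.
The value of a disjunctive sum is the nim-sum of the parts.
Combined value = 1 ⊕ 1 ⊕ 0 = 0.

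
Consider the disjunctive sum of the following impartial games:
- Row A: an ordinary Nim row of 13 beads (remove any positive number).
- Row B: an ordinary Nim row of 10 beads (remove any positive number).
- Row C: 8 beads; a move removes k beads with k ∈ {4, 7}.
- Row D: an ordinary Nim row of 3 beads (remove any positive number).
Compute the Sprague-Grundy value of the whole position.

6

Row A is a plain Nim row of size 13, so its Grundy value is 13.
Row B is a plain Nim row of size 10, so its Grundy value is 10.
Build the Grundy sequence for row C with g(k) = mex{g(k−s) : s ∈ {4, 7}, s ≤ k}:
k:     0  1  2  3  4  5  6  7  8
g(k):  0  0  0  0  1  1  1  1  2
So g(8) = 2.
Row D is a plain Nim row of size 3, so its Grundy value is 3.
The value of a disjunctive sum is the nim-sum of the parts.
Combined value = 13 XOR 10 XOR 2 XOR 3 = 6.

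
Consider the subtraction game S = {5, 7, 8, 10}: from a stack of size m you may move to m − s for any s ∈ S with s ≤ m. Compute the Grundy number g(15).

0

Compute g(0), g(1), … for moves {5, 7, 8, 10}:
k:     0  1  2  3  4  5  6  7  8  9 10 11 12 13 14 15
g(k):  0  0  0  0  0  1  1  1  1  1  2  2  2  2  2  0
So g(15) = 0.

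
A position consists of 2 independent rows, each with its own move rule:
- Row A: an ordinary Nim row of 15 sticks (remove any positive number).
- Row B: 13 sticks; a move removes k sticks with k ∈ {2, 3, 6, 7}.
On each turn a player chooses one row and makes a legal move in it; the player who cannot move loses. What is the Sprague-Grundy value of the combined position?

13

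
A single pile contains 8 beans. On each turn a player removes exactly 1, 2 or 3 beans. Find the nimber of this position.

0

Grundy values for subtraction set {1, 2, 3}:
k:     0  1  2  3  4  5  6  7  8
g(k):  0  1  2  3  0  1  2  3  0
So g(8) = 0.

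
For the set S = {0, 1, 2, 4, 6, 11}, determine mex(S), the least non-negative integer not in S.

The values 0, 1, 2 are all present; 3 is the first non-negative integer missing from the set.

3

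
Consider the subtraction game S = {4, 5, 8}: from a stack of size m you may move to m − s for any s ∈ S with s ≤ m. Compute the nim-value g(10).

2

Grundy values for subtraction set {4, 5, 8}:
k:     0  1  2  3  4  5  6  7  8  9 10
g(k):  0  0  0  0  1  1  1  1  2  2  2
So g(10) = 2.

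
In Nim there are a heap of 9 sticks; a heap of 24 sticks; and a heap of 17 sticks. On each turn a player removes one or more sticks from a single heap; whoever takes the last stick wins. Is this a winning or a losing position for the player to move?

Losing position

Compute the nim-sum pairwise:
9 ^ 24 = 17
17 ^ 17 = 0
The nim-sum is 0, so this is a P-position: the player to move is in a losing position under optimal play.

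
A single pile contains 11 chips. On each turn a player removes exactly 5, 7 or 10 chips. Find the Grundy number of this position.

2

Compute g(0), g(1), … for moves {5, 7, 10}:
k:     0  1  2  3  4  5  6  7  8  9 10 11
g(k):  0  0  0  0  0  1  1  1  1  1  2  2
So g(11) = 2.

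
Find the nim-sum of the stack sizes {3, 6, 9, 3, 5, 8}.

2

Bitwise XOR of the heap sizes:
  0011  (3)
  0110  (6)
  1001  (9)
  0011  (3)
  0101  (5)
  1000  (8)
  ----
  0010  (2)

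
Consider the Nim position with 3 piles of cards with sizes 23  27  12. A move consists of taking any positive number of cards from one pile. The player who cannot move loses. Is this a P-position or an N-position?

P-position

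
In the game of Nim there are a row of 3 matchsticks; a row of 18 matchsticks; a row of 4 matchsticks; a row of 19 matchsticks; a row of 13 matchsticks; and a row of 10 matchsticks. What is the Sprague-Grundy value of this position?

In binary:
  00011  (3)
  10010  (18)
  00100  (4)
  10011  (19)
  01101  (13)
  01010  (10)
  -----
  00001  (1)

1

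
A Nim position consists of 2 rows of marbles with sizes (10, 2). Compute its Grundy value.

In binary:
  1010  (10)
  0010  (2)
  ----
  1000  (8)

8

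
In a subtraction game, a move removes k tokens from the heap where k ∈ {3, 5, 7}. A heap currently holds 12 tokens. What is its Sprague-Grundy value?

0

Grundy values for subtraction set {3, 5, 7}:
k:     0  1  2  3  4  5  6  7  8  9 10 11 12
g(k):  0  0  0  1  1  1  2  2  2  3  0  0  0
So g(12) = 0.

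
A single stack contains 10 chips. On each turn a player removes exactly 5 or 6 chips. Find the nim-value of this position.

Compute g(0), g(1), … for moves {5, 6}:
k:     0  1  2  3  4  5  6  7  8  9 10
g(k):  0  0  0  0  0  1  1  1  1  1  2
So g(10) = 2.

2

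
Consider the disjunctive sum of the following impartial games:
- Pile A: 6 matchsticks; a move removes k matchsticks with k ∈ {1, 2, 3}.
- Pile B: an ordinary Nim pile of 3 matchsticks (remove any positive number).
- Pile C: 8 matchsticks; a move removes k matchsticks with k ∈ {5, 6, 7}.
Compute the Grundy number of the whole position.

0

Build the Grundy sequence for pile A with g(k) = mex{g(k−s) : s ∈ {1, 2, 3}, s ≤ k}:
g(0) = mex{} = 0
g(1) = mex{0} = 1
g(2) = mex{0,1} = 2
g(3) = mex{0,1,2} = 3
g(4) = mex{1,2,3} = 0
g(5) = mex{0,2,3} = 1
g(6) = mex{0,1,3} = 2
So g(6) = 2.
Pile B is a plain Nim pile of size 3, so its Grundy value is 3.
Grundy values for pile C (subtraction set {5, 6, 7}):
g(0) = mex{} = 0
g(1) = mex{} = 0
g(2) = mex{} = 0
g(3) = mex{} = 0
g(4) = mex{} = 0
g(5) = mex{0} = 1
g(6) = mex{0} = 1
g(7) = mex{0} = 1
g(8) = mex{0} = 1
So g(8) = 1.
By the Sprague-Grundy theorem, the Grundy value of a sum of independent games is the XOR of the component values.
Combined value = 2 XOR 3 XOR 1 = 0.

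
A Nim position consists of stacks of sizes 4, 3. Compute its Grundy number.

7

Compute the nim-sum pairwise:
4 ⊕ 3 = 7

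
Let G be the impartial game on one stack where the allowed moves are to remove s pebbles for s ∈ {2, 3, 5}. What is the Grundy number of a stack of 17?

1

Compute g(0), g(1), … for moves {2, 3, 5}:
k:     0  1  2  3  4  5  6  7  8  9 10 11 12 13 14 15 16 17
g(k):  0  0  1  1  2  2  3  0  0  1  1  2  2  3  0  0  1  1
So g(17) = 1.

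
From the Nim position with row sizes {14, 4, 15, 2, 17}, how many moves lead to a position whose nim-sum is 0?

1

Nim-sum: 14 ^ 4 ^ 15 ^ 2 ^ 17 = 22.
The overall nim-sum is X = 22. A row of size p has a winning move iff p XOR X < p (reduce it to p XOR X).
  14: 14 XOR 22 = 24 ≥ 14 — no move.
  4: 4 XOR 22 = 18 ≥ 4 — no move.
  15: 15 XOR 22 = 25 ≥ 15 — no move.
  2: 2 XOR 22 = 20 ≥ 2 — no move.
  17: 17 XOR 22 = 7 < 17 — winning move (to 7).
That gives 1 winning move.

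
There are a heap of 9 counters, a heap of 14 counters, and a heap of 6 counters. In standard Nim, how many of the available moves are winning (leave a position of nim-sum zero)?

1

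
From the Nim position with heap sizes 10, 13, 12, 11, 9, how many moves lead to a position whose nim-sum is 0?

Bitwise XOR of the heap sizes:
  1010  (10)
  1101  (13)
  1100  (12)
  1011  (11)
  1001  (9)
  ----
  1001  (9)
The overall nim-sum is X = 9. A heap of size p has a winning move iff p XOR X < p (reduce it to p XOR X).
  10: 10 XOR 9 = 3 < 10 — winning move (to 3).
  13: 13 XOR 9 = 4 < 13 — winning move (to 4).
  12: 12 XOR 9 = 5 < 12 — winning move (to 5).
  11: 11 XOR 9 = 2 < 11 — winning move (to 2).
  9: 9 XOR 9 = 0 < 9 — winning move (to 0).
That gives 5 winning moves.

5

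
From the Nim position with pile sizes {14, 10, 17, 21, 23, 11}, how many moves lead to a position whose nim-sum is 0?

3

Write each in binary and XOR column by column:
  01110  (14)
  01010  (10)
  10001  (17)
  10101  (21)
  10111  (23)
  01011  (11)
  -----
  11100  (28)
The overall nim-sum is X = 28. A pile of size p has a winning move iff p XOR X < p (reduce it to p XOR X).
  14: 14 XOR 28 = 18 ≥ 14 — no move.
  10: 10 XOR 28 = 22 ≥ 10 — no move.
  17: 17 XOR 28 = 13 < 17 — winning move (to 13).
  21: 21 XOR 28 = 9 < 21 — winning move (to 9).
  23: 23 XOR 28 = 11 < 23 — winning move (to 11).
  11: 11 XOR 28 = 23 ≥ 11 — no move.
That gives 3 winning moves.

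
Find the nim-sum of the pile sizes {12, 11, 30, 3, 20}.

14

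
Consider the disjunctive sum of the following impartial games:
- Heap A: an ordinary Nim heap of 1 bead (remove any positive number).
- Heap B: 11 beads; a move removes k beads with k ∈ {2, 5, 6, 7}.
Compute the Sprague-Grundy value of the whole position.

2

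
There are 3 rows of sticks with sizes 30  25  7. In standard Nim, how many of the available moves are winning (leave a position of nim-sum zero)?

Write each in binary and XOR column by column:
  11110  (30)
  11001  (25)
  00111  (7)
  -----
  00000  (0)
The nim-sum is already 0, so every move leaves a nonzero nim-sum — there are no winning moves.

0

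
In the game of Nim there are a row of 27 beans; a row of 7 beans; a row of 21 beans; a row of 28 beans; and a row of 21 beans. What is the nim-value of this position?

0

Write each in binary and XOR column by column:
  11011  (27)
  00111  (7)
  10101  (21)
  11100  (28)
  10101  (21)
  -----
  00000  (0)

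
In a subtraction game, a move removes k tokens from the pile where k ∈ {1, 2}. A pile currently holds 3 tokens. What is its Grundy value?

Build the Grundy sequence with g(k) = mex{g(k−s) : s ∈ {1, 2}, s ≤ k}:
g(0) = mex{} = 0
g(1) = mex{0} = 1
g(2) = mex{0,1} = 2
g(3) = mex{1,2} = 0
So g(3) = 0.

0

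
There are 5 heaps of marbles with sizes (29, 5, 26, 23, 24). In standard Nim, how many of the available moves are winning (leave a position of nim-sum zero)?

Nim-sum: 29 XOR 5 XOR 26 XOR 23 XOR 24 = 13.
The overall nim-sum is X = 13. A heap of size p has a winning move iff p XOR X < p (reduce it to p XOR X).
  29: 29 XOR 13 = 16 < 29 — winning move (to 16).
  5: 5 XOR 13 = 8 ≥ 5 — no move.
  26: 26 XOR 13 = 23 < 26 — winning move (to 23).
  23: 23 XOR 13 = 26 ≥ 23 — no move.
  24: 24 XOR 13 = 21 < 24 — winning move (to 21).
That gives 3 winning moves.

3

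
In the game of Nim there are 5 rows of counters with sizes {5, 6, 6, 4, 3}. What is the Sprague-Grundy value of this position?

2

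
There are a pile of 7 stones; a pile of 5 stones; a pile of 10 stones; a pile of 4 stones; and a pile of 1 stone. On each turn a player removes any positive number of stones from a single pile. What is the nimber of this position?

13

Bitwise XOR of the heap sizes:
  0111  (7)
  0101  (5)
  1010  (10)
  0100  (4)
  0001  (1)
  ----
  1101  (13)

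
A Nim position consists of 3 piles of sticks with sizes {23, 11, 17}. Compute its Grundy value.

13

Compute the nim-sum pairwise:
23 XOR 11 = 28
28 XOR 17 = 13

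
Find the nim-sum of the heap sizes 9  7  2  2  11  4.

1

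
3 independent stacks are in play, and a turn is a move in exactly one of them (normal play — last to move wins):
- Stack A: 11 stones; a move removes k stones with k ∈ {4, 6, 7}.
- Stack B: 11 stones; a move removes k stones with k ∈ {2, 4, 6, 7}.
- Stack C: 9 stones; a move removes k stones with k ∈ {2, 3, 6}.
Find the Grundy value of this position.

1

For stack A, compute g(0), g(1), … with moves {4, 6, 7}:
k:     0  1  2  3  4  5  6  7  8  9 10 11
g(k):  0  0  0  0  1  1  1  1  2  2  2  0
So g(11) = 0.
Build the Grundy sequence for stack B with g(k) = mex{g(k−s) : s ∈ {2, 4, 6, 7}, s ≤ k}:
g(0) = mex{} = 0
g(1) = mex{} = 0
g(2) = mex{0} = 1
g(3) = mex{0} = 1
g(4) = mex{0,1} = 2
g(5) = mex{0,1} = 2
g(6) = mex{0,1,2} = 3
g(7) = mex{0,1,2} = 3
g(8) = mex{0,1,2,3} = 4
g(9) = mex{1,2,3} = 0
g(10) = mex{1,2,3,4} = 0
g(11) = mex{0,2,3} = 1
So g(11) = 1.
Grundy values for stack C (subtraction set {2, 3, 6}):
k:     0  1  2  3  4  5  6  7  8  9
g(k):  0  0  1  1  2  0  3  1  2  0
So g(9) = 0.
The value of a disjunctive sum is the nim-sum of the parts.
Combined value = 0 ⊕ 1 ⊕ 0 = 1.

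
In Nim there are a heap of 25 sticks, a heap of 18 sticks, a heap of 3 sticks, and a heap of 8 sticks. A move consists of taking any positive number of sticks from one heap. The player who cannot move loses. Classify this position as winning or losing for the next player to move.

Compute the nim-sum pairwise:
25 XOR 18 = 11
11 XOR 3 = 8
8 XOR 8 = 0
The nim-sum is 0, so this is a P-position: the player to move is in a losing position under optimal play.

Losing position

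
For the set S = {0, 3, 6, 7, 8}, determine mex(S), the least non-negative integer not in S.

1

0 is in the set but 1 is not, so the mex is 1.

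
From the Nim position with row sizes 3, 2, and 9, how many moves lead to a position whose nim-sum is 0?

1

Nim-sum: 3 XOR 2 XOR 9 = 8.
The overall nim-sum is X = 8. A row of size p has a winning move iff p XOR X < p (reduce it to p XOR X).
  3: 3 XOR 8 = 11 ≥ 3 — no move.
  2: 2 XOR 8 = 10 ≥ 2 — no move.
  9: 9 XOR 8 = 1 < 9 — winning move (to 1).
That gives 1 winning move.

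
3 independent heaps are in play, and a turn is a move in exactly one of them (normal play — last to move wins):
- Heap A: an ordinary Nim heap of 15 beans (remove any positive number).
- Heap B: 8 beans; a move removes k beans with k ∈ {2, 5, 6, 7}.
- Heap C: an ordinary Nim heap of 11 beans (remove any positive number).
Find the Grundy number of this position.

Heap A is a plain Nim heap of size 15, so its Grundy value is 15.
Grundy values for heap B (subtraction set {2, 5, 6, 7}):
k:     0  1  2  3  4  5  6  7  8
g(k):  0  0  1  1  0  2  1  3  2
So g(8) = 2.
Heap C is a plain Nim heap of size 11, so its Grundy value is 11.
By the Sprague-Grundy theorem, the Grundy value of a sum of independent games is the XOR of the component values.
Combined value = 15 ⊕ 2 ⊕ 11 = 6.

6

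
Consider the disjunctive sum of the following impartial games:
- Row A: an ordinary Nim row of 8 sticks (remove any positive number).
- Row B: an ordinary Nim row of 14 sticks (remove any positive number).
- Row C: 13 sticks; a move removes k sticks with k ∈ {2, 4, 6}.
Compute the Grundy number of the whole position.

4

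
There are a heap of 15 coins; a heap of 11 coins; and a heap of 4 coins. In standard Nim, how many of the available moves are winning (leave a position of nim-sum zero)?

0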